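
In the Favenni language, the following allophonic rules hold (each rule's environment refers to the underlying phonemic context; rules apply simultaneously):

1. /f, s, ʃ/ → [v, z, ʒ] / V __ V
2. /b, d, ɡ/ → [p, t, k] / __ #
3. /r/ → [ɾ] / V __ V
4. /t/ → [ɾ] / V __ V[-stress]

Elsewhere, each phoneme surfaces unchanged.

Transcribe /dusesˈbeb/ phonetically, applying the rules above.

/d/ (word-initial): rule 2 targets it, but not word-finally → unchanged [d].
/u/ stays [u].
/s/ (between /u/ and /e/): between two vowels, so rule 1 applies → [z].
/e/ (between /s/ and /s/): no rule targets it → [e].
/s/ (between /e/ and /b/) is in the target of rule 1 but the environment (between two vowels) is not met → [s].
/b/ (between /s/ and /e/) is in the target of rule 2 but the environment (word-finally) is not met → [b].
/e/ (between /b/ and /b/): no rule targets it → [e].
/b/ (word-final): word-finally, so rule 2 applies → [p].

[duzesˈbep]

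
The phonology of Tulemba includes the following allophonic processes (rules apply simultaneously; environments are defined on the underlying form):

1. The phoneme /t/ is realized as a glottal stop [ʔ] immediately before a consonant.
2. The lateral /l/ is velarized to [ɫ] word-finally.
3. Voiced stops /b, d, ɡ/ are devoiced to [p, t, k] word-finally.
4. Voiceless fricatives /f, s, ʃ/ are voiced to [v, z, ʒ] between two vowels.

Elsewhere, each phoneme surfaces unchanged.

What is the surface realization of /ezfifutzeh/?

/f/ (between /z/ and /i/) fails the environment for rule 4, so it stays [f].
/f/ (between /i/ and /u/): between two vowels, so rule 4 applies → [v].
/t/ — between /u/ and /z/, immediately before a consonant — surfaces as [ʔ] (rule 1).

[ezfivuʔzeh]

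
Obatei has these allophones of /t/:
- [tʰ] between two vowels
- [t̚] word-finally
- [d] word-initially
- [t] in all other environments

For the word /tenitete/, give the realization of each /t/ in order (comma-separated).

Occurrence 1 (position 1): word-initially → [d].
Occurrence 2 (position 5): between two vowels → [tʰ].
Occurrence 3 (position 7): between two vowels → [tʰ].

[d], [tʰ], [tʰ]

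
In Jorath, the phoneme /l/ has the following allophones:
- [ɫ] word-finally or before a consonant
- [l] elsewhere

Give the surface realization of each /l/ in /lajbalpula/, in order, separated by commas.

Occurrence 1 (position 1): no conditioning environment matches → elsewhere allophone [l].
Occurrence 2 (position 6): word-finally or before a consonant → [ɫ].
Occurrence 3 (position 9): no conditioning environment matches → elsewhere allophone [l].

[l], [ɫ], [l]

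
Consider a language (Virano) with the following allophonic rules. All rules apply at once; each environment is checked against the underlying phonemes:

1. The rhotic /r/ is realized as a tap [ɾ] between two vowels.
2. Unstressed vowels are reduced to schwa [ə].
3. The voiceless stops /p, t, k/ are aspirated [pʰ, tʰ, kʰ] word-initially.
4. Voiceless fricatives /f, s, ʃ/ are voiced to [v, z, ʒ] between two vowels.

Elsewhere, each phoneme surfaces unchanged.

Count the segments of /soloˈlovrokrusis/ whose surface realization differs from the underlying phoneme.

Segments that undergo a rule: /o/ → [ə] (rule 2); /o/ → [ə] (rule 2); /o/ → [ə] (rule 2); /u/ → [ə] (rule 2); /s/ → [z] (rule 4); /i/ → [ə] (rule 2).
All other segments surface unchanged.

6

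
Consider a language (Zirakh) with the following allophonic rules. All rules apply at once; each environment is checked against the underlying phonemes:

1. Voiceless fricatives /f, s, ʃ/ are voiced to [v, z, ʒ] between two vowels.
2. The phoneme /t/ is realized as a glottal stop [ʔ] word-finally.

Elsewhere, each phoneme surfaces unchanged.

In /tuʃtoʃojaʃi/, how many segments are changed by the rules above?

Segments that undergo a rule: /ʃ/ → [ʒ] (rule 1); /ʃ/ → [ʒ] (rule 1).
All other segments surface unchanged.

2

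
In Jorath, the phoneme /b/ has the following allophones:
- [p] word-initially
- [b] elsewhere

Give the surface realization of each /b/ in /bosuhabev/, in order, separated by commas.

[p], [b]

Occurrence 1 (position 1): word-initially → [p].
Occurrence 2 (position 7): no conditioning environment matches → elsewhere allophone [b].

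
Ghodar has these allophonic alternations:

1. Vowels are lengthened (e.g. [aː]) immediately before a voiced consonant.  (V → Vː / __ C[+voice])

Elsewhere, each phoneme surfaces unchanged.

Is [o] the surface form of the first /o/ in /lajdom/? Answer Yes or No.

/o/ — between /d/ and /m/, before a voiced consonant — surfaces as [oː] (rule 1).
The actual realization is [oː], not [o].

No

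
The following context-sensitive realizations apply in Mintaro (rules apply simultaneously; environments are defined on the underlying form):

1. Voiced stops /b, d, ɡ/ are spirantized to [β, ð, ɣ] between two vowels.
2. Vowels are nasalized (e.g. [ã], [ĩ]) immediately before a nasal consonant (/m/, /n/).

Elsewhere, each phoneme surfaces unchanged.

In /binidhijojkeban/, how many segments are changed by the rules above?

3

Segments that undergo a rule: /i/ → [ĩ] (rule 2); /b/ → [β] (rule 1); /a/ → [ã] (rule 2).
All other segments surface unchanged.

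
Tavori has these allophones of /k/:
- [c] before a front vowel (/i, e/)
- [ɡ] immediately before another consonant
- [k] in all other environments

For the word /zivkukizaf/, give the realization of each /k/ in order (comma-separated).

[k], [c]

Occurrence 1 (position 4): no conditioning environment matches → elsewhere allophone [k].
Occurrence 2 (position 6): before a front vowel (/i, e/) → [c].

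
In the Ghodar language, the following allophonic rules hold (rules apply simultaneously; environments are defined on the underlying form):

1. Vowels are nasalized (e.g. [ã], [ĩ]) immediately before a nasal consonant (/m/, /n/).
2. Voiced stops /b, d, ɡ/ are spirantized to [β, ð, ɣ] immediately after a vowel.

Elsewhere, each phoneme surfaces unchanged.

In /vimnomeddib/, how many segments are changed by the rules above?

4

Segments that undergo a rule: /i/ → [ĩ] (rule 1); /o/ → [õ] (rule 1); /d/ → [ð] (rule 2); /b/ → [β] (rule 2).
All other segments surface unchanged.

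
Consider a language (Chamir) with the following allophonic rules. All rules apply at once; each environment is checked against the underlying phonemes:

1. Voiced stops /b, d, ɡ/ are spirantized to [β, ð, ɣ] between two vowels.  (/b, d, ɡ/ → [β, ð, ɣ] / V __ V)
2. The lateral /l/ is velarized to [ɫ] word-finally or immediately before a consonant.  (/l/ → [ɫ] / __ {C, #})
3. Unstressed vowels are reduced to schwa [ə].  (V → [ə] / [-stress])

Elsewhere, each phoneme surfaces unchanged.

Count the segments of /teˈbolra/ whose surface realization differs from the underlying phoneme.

Segments that undergo a rule: /e/ → [ə] (rule 3); /b/ → [β] (rule 1); /l/ → [ɫ] (rule 2); /a/ → [ə] (rule 3).
All other segments surface unchanged.

4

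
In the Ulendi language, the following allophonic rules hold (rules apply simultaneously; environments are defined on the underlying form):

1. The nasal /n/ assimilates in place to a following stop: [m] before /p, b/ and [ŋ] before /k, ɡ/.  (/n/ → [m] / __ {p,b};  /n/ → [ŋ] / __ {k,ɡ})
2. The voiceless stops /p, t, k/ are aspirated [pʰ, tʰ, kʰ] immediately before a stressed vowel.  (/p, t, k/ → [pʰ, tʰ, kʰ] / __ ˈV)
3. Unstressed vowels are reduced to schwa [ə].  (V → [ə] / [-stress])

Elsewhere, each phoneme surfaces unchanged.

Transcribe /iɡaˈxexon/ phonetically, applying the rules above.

[əɡəˈxexən]

/i/ (word-initial): in an unstressed syllable, so rule 3 applies → [ə].
/a/ — between /ɡ/ and /x/, in an unstressed syllable — surfaces as [ə] (rule 3).
/e/ (between /x/ and /x/) is in the target of rule 3 but the environment (in an unstressed syllable) is not met → [e].
/o/ meets the environment for rule 3 (in an unstressed syllable) → [ə].
/n/ (word-final) fails the environment for rule 1, so it stays [n].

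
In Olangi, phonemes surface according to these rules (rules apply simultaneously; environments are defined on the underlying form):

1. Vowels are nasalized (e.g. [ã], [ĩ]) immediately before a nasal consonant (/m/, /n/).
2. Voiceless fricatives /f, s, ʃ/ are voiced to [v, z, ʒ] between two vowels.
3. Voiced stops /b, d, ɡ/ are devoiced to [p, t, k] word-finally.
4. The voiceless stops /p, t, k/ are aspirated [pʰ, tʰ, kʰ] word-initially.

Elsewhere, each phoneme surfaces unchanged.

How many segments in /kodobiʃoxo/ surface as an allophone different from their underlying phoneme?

2

Segments that undergo a rule: /k/ → [kʰ] (rule 4); /ʃ/ → [ʒ] (rule 2).
All other segments surface unchanged.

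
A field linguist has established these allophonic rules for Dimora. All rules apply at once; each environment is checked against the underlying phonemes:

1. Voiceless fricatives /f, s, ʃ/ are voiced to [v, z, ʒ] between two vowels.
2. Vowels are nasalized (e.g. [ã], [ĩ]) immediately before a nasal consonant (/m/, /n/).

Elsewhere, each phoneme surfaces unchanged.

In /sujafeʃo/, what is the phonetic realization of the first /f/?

[v]

/f/ (between /a/ and /e/) occurs between two vowels → [v] by rule 1.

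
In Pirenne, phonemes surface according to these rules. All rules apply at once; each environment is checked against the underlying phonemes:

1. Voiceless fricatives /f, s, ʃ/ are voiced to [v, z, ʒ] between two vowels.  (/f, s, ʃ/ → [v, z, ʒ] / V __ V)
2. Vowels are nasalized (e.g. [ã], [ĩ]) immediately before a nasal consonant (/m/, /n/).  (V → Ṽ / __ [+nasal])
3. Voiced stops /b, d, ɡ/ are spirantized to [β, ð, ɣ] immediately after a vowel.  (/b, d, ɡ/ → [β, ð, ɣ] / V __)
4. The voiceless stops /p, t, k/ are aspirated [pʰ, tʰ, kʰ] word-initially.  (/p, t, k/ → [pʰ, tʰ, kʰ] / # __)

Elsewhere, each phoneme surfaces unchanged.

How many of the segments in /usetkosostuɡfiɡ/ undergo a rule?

4

Segments that undergo a rule: /s/ → [z] (rule 1); /s/ → [z] (rule 1); /ɡ/ → [ɣ] (rule 3); /ɡ/ → [ɣ] (rule 3).
All other segments surface unchanged.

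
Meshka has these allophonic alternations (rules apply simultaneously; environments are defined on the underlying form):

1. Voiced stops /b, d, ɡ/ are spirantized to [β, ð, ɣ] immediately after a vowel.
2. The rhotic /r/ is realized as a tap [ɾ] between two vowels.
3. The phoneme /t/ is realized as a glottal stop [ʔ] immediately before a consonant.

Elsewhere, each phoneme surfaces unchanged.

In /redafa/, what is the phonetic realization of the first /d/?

[ð]

/d/ (between /e/ and /a/) occurs immediately after a vowel → [ð] by rule 1.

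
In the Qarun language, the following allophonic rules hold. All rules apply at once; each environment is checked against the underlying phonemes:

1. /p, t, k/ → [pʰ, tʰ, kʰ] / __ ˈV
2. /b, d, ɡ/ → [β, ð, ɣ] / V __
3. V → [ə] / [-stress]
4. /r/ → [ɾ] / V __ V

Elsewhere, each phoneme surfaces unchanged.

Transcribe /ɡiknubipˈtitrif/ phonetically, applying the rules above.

/ɡ/ (word-initial) fails the environment for rule 2, so it stays [ɡ].
/i/ meets the environment for rule 3 (in an unstressed syllable) → [ə].
/k/ (between /i/ and /n/) fails the environment for rule 1, so it stays [k].
/u/ meets the environment for rule 3 (in an unstressed syllable) → [ə].
/b/ (between /u/ and /i/) occurs immediately after a vowel → [β] by rule 2.
/i/ meets the environment for rule 3 (in an unstressed syllable) → [ə].
/p/ (between /i/ and /t/) is in the target of rule 1 but the environment (immediately before a stressed vowel) is not met → [p].
/t/ (between /p/ and /i/) occurs immediately before a stressed vowel → [tʰ] by rule 1.
/i/ (between /t/ and /t/): rule 3 targets it, but not in an unstressed syllable → unchanged [i].
/t/ (between /i/ and /r/): rule 1 targets it, but not immediately before a stressed vowel → unchanged [t].
/r/ (between /t/ and /i/) is in the target of rule 4 but the environment (between two vowels) is not met → [r].
/i/ (between /r/ and /f/) occurs in an unstressed syllable → [ə] by rule 3.

[ɡəknəβəpˈtʰitrəf]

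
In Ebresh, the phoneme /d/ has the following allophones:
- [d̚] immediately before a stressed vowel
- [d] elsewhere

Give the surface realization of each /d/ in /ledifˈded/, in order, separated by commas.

[d], [d̚], [d]

Occurrence 1 (position 3): no conditioning environment matches → elsewhere allophone [d].
Occurrence 2 (position 6): immediately before a stressed vowel → [d̚].
Occurrence 3 (position 8): no conditioning environment matches → elsewhere allophone [d].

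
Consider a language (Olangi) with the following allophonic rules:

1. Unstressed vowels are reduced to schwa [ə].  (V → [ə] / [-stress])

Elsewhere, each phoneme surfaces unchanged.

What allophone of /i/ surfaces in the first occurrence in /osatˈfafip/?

[ə]

/i/ meets the environment for rule 1 (in an unstressed syllable) → [ə].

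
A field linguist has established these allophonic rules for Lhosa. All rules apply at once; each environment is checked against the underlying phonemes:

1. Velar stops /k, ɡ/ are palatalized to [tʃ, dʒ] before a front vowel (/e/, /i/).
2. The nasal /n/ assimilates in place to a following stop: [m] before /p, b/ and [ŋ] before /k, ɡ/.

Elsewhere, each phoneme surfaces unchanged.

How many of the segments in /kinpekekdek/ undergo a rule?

3

Segments that undergo a rule: /k/ → [tʃ] (rule 1); /n/ → [m] (rule 2); /k/ → [tʃ] (rule 1).
All other segments surface unchanged.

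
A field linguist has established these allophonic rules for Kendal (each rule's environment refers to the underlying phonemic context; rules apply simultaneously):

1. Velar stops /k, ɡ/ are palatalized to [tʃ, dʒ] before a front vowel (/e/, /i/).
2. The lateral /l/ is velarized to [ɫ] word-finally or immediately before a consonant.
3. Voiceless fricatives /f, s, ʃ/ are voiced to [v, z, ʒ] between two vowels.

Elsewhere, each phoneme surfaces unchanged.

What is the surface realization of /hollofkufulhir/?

[hoɫlofkuvuɫhir]

/h/ (word-initial) is unaffected → [h].
/o/ (between /h/ and /l/) is unaffected → [o].
/l/ meets the environment for rule 2 (word-finally or immediately before a consonant) → [ɫ].
/l/ (between /l/ and /o/) fails the environment for rule 2, so it stays [l].
/o/ — not in any rule's target class → [o].
/f/ — between /o/ and /k/; rule 3 does not apply here → [f].
/k/ — between /f/ and /u/; rule 1 does not apply here → [k].
/u/ (between /k/ and /f/) is unaffected → [u].
/f/ — between /u/ and /u/, between two vowels — surfaces as [v] (rule 3).
/u/ (between /f/ and /l/) is unaffected → [u].
/l/ (between /u/ and /h/): word-finally or immediately before a consonant, so rule 2 applies → [ɫ].
/h/ (between /l/ and /i/) is unaffected → [h].
/i/ stays [i].
/r/ — not in any rule's target class → [r].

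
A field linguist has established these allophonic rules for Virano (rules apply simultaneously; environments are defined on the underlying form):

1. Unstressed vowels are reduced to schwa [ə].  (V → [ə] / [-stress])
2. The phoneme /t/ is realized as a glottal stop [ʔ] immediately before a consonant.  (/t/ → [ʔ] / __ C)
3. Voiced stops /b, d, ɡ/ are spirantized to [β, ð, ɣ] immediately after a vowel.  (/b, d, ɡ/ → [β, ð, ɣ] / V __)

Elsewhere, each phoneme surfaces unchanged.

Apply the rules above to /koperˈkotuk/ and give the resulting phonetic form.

/k/ stays [k].
/o/ (between /k/ and /p/) occurs in an unstressed syllable → [ə] by rule 1.
/p/ — not in any rule's target class → [p].
/e/ (between /p/ and /r/) occurs in an unstressed syllable → [ə] by rule 1.
/r/ — not in any rule's target class → [r].
/k/ stays [k].
/o/ (between /k/ and /t/) is in the target of rule 1 but the environment (in an unstressed syllable) is not met → [o].
/t/ (between /o/ and /u/) is in the target of rule 2 but the environment (immediately before a consonant) is not met → [t].
/u/ meets the environment for rule 1 (in an unstressed syllable) → [ə].
/k/ stays [k].

[kəpərˈkotək]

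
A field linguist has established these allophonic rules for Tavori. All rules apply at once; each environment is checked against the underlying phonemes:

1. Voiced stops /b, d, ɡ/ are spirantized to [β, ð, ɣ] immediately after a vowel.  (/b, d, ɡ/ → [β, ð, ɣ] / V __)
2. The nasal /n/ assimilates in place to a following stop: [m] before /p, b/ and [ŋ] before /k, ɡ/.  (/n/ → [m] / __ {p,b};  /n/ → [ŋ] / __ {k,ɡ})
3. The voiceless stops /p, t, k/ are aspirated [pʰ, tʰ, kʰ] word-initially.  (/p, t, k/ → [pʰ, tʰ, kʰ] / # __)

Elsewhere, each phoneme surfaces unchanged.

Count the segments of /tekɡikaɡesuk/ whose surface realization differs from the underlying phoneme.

2

Segments that undergo a rule: /t/ → [tʰ] (rule 3); /ɡ/ → [ɣ] (rule 1).
All other segments surface unchanged.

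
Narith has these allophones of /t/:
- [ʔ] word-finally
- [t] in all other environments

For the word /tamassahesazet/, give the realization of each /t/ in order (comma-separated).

[t], [ʔ]

Occurrence 1 (position 1): no conditioning environment matches → elsewhere allophone [t].
Occurrence 2 (position 14): word-finally → [ʔ].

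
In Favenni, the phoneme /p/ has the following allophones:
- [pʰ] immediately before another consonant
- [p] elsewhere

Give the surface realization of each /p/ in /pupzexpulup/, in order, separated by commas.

Occurrence 1 (position 1): no conditioning environment matches → elsewhere allophone [p].
Occurrence 2 (position 3): immediately before another consonant → [pʰ].
Occurrence 3 (position 7): no conditioning environment matches → elsewhere allophone [p].
Occurrence 4 (position 11): no conditioning environment matches → elsewhere allophone [p].

[p], [pʰ], [p], [p]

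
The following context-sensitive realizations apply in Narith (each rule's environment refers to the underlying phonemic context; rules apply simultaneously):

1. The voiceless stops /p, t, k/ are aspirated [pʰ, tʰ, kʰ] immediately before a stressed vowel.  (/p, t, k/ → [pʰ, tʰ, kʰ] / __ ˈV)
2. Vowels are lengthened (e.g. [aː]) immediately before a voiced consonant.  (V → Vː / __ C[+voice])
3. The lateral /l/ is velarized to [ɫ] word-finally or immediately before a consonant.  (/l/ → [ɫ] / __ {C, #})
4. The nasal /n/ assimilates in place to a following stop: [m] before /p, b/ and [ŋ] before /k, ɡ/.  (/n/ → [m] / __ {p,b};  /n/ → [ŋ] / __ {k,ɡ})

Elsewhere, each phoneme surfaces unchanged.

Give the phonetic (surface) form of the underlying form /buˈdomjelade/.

/u/ — between /b/ and /d/, before a voiced consonant — surfaces as [uː] (rule 2).
/o/ (between /d/ and /m/): before a voiced consonant, so rule 2 applies → [oː].
/e/ (between /j/ and /l/) occurs before a voiced consonant → [eː] by rule 2.
/l/ (between /e/ and /a/): rule 3 targets it, but not word-finally or immediately before a consonant → unchanged [l].
Rule 2 applies to /a/ (between /l/ and /d/: before a voiced consonant) → [aː].
/e/ (word-final): rule 2 targets it, but not before a voiced consonant → unchanged [e].

[buːˈdoːmjeːlaːde]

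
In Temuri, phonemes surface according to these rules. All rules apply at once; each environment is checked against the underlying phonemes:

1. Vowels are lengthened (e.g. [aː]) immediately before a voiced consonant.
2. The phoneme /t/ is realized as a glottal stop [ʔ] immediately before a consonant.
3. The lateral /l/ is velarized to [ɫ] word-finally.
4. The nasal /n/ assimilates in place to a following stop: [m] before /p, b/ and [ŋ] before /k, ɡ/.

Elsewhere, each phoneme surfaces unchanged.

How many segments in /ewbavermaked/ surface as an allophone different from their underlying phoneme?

4

Segments that undergo a rule: /e/ → [eː] (rule 1); /a/ → [aː] (rule 1); /e/ → [eː] (rule 1); /e/ → [eː] (rule 1).
All other segments surface unchanged.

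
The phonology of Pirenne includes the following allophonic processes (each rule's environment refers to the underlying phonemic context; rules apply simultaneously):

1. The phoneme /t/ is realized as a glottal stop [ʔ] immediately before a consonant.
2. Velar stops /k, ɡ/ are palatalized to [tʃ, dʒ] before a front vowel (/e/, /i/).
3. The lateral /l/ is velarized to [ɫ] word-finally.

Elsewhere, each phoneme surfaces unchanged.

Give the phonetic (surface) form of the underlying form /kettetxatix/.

/k/ — word-initial, before a front vowel — surfaces as [tʃ] (rule 2).
/t/ meets the environment for rule 1 (immediately before a consonant) → [ʔ].
/t/ (between /t/ and /e/) fails the environment for rule 1, so it stays [t].
Rule 1 applies to /t/ (between /e/ and /x/: immediately before a consonant) → [ʔ].
/t/ (between /a/ and /i/) fails the environment for rule 1, so it stays [t].

[tʃeʔteʔxatix]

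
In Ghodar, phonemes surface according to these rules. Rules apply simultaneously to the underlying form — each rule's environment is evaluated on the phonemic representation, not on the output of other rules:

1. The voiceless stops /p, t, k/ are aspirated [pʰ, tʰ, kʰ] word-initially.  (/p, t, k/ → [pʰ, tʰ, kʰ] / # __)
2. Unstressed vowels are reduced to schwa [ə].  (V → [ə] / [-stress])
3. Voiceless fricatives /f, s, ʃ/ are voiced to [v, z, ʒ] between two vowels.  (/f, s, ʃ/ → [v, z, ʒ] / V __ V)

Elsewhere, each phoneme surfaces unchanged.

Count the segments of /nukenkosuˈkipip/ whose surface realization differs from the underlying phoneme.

6

Segments that undergo a rule: /u/ → [ə] (rule 2); /e/ → [ə] (rule 2); /o/ → [ə] (rule 2); /s/ → [z] (rule 3); /u/ → [ə] (rule 2); /i/ → [ə] (rule 2).
All other segments surface unchanged.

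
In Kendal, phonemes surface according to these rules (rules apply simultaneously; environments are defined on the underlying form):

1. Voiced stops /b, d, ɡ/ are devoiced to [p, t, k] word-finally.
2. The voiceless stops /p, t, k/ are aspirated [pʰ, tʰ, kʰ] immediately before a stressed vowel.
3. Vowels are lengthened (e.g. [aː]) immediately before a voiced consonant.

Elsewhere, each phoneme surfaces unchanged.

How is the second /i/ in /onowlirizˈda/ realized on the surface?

[iː]

/i/ (between /r/ and /z/) occurs before a voiced consonant → [iː] by rule 3.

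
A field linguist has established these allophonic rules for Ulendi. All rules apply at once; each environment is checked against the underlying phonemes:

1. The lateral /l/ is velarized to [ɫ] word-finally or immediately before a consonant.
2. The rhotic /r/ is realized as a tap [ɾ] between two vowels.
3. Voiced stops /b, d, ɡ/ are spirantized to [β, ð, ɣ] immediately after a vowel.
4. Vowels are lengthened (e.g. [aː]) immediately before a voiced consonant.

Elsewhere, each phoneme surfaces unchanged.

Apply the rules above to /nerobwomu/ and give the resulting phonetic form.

[neːɾoːβwoːmu]

/n/ stays [n].
Rule 4 applies to /e/ (between /n/ and /r/: before a voiced consonant) → [eː].
Rule 2 applies to /r/ (between /e/ and /o/: between two vowels) → [ɾ].
/o/ (between /r/ and /b/) occurs before a voiced consonant → [oː] by rule 4.
Rule 3 applies to /b/ (between /o/ and /w/: immediately after a vowel) → [β].
/w/ (between /b/ and /o/): no rule targets it → [w].
/o/ meets the environment for rule 4 (before a voiced consonant) → [oː].
/m/ stays [m].
/u/ (word-final): rule 4 targets it, but not before a voiced consonant → unchanged [u].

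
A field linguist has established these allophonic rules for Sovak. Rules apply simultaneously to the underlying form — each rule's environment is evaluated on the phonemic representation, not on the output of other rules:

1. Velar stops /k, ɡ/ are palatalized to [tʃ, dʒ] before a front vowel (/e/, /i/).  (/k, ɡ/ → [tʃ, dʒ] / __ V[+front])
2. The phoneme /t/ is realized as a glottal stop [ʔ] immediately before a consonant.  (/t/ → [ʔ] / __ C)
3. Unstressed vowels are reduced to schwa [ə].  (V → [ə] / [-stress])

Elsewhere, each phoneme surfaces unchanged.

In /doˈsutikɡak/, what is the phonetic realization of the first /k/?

/k/ (between /i/ and /ɡ/) fails the environment for rule 1, so it stays [k].

[k]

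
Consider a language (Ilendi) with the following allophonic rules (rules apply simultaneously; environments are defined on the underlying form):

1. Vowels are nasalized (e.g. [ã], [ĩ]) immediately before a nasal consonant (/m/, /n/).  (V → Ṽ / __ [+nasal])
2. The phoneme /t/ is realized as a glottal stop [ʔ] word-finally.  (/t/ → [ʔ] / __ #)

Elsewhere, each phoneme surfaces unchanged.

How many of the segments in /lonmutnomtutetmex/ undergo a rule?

2

Segments that undergo a rule: /o/ → [õ] (rule 1); /o/ → [õ] (rule 1).
All other segments surface unchanged.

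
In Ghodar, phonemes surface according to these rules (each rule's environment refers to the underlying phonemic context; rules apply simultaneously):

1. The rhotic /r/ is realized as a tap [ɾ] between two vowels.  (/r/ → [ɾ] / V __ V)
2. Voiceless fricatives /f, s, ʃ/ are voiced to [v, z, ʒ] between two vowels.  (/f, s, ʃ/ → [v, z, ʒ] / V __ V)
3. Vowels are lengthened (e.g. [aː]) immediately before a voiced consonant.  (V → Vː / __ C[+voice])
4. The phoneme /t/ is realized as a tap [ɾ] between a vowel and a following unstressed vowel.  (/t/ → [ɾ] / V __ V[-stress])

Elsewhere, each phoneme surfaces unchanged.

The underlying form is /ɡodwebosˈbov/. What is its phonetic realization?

/ɡ/ (word-initial) is unaffected → [ɡ].
/o/ — between /ɡ/ and /d/, before a voiced consonant — surfaces as [oː] (rule 3).
/d/ — not in any rule's target class → [d].
/w/ (between /d/ and /e/) is unaffected → [w].
/e/ meets the environment for rule 3 (before a voiced consonant) → [eː].
/b/ (between /e/ and /o/): no rule targets it → [b].
/o/ (between /b/ and /s/) is in the target of rule 3 but the environment (before a voiced consonant) is not met → [o].
/s/ (between /o/ and /b/) is in the target of rule 2 but the environment (between two vowels) is not met → [s].
/b/ (between /s/ and /o/) is unaffected → [b].
/o/ meets the environment for rule 3 (before a voiced consonant) → [oː].
/v/ (word-final) is unaffected → [v].

[ɡoːdweːbosˈboːv]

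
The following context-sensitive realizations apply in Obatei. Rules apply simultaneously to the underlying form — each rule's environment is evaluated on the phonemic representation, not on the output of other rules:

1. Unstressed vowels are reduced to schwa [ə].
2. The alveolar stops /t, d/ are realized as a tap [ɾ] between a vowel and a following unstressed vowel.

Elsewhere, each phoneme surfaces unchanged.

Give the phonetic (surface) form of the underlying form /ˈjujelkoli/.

[ˈjujəlkələ]

/u/ — between /j/ and /j/; rule 1 does not apply here → [u].
/e/ (between /j/ and /l/): in an unstressed syllable, so rule 1 applies → [ə].
/o/ (between /k/ and /l/): in an unstressed syllable, so rule 1 applies → [ə].
/i/ — word-final, in an unstressed syllable — surfaces as [ə] (rule 1).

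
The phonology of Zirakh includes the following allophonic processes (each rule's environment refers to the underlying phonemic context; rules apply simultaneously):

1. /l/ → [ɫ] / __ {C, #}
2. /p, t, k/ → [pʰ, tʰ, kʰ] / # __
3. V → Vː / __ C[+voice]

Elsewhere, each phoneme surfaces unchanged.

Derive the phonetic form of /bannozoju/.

Rule 3 applies to /a/ (between /b/ and /n/: before a voiced consonant) → [aː].
Rule 3 applies to /o/ (between /n/ and /z/: before a voiced consonant) → [oː].
/o/ — between /z/ and /j/, before a voiced consonant — surfaces as [oː] (rule 3).
/u/ (word-final) is in the target of rule 3 but the environment (before a voiced consonant) is not met → [u].

[baːnnoːzoːju]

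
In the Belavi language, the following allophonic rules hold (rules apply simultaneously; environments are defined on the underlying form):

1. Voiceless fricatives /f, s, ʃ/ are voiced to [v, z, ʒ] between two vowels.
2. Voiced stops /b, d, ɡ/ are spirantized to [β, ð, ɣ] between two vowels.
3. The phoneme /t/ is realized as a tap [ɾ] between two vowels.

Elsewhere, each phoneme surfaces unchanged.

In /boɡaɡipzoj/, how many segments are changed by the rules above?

Segments that undergo a rule: /ɡ/ → [ɣ] (rule 2); /ɡ/ → [ɣ] (rule 2).
All other segments surface unchanged.

2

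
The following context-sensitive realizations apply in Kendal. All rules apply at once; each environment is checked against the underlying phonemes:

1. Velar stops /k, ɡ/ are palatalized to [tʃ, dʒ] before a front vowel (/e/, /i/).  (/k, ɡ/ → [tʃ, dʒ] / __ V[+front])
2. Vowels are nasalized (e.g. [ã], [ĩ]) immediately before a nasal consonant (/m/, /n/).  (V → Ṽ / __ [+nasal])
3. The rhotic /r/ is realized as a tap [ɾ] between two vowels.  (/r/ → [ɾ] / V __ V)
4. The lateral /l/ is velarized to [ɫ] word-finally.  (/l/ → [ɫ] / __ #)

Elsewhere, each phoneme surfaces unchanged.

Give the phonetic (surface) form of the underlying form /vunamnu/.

/v/ (word-initial): no rule targets it → [v].
Rule 2 applies to /u/ (between /v/ and /n/: before a nasal consonant) → [ũ].
/n/ stays [n].
/a/ — between /n/ and /m/, before a nasal consonant — surfaces as [ã] (rule 2).
/m/ — not in any rule's target class → [m].
/n/ (between /m/ and /u/) is unaffected → [n].
/u/ — word-final; rule 2 does not apply here → [u].

[vũnãmnu]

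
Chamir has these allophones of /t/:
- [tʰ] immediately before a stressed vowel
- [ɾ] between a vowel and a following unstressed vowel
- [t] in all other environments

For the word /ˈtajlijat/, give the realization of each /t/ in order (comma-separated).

Occurrence 1 (position 1): immediately before a stressed vowel → [tʰ].
Occurrence 2 (position 8): no conditioning environment matches → elsewhere allophone [t].

[tʰ], [t]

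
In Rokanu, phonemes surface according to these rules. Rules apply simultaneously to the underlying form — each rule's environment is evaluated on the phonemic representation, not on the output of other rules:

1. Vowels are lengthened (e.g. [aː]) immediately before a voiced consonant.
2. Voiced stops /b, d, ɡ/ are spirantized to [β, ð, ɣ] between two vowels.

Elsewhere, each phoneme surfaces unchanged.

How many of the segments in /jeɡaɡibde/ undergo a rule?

Segments that undergo a rule: /e/ → [eː] (rule 1); /ɡ/ → [ɣ] (rule 2); /a/ → [aː] (rule 1); /ɡ/ → [ɣ] (rule 2); /i/ → [iː] (rule 1).
All other segments surface unchanged.

5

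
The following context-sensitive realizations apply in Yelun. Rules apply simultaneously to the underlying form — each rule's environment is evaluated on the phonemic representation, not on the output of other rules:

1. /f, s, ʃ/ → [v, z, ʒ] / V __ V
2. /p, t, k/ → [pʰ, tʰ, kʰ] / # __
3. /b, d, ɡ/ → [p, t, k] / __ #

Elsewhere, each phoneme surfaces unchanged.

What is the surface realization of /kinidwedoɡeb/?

[kʰinidwedoɡep]

/k/ (word-initial): word-initially, so rule 2 applies → [kʰ].
/i/ — not in any rule's target class → [i].
/n/ stays [n].
/i/ (between /n/ and /d/) is unaffected → [i].
/d/ (between /i/ and /w/) fails the environment for rule 3, so it stays [d].
/w/ — not in any rule's target class → [w].
/e/ (between /w/ and /d/) is unaffected → [e].
/d/ — between /e/ and /o/; rule 3 does not apply here → [d].
/o/ (between /d/ and /ɡ/) is unaffected → [o].
/ɡ/ (between /o/ and /e/) fails the environment for rule 3, so it stays [ɡ].
/e/ (between /ɡ/ and /b/): no rule targets it → [e].
Rule 3 applies to /b/ (word-final: word-finally) → [p].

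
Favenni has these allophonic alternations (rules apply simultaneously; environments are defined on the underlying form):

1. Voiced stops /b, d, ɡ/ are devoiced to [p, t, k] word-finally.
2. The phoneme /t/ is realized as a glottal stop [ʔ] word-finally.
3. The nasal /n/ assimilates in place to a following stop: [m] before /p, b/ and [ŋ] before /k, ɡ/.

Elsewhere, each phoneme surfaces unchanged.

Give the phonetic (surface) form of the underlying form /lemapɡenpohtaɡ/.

[lemapɡempohtak]

/l/ (word-initial) is unaffected → [l].
/e/ (between /l/ and /m/) is unaffected → [e].
/m/ (between /e/ and /a/) is unaffected → [m].
/a/ stays [a].
/p/ stays [p].
/ɡ/ — between /p/ and /e/; rule 1 does not apply here → [ɡ].
/e/ — not in any rule's target class → [e].
/n/ meets the environment for rule 3 (before a labial or velar stop) → [m].
/p/ (between /n/ and /o/) is unaffected → [p].
/o/ (between /p/ and /h/): no rule targets it → [o].
/h/ stays [h].
/t/ — between /h/ and /a/; rule 2 does not apply here → [t].
/a/ — not in any rule's target class → [a].
/ɡ/ — word-final, word-finally — surfaces as [k] (rule 1).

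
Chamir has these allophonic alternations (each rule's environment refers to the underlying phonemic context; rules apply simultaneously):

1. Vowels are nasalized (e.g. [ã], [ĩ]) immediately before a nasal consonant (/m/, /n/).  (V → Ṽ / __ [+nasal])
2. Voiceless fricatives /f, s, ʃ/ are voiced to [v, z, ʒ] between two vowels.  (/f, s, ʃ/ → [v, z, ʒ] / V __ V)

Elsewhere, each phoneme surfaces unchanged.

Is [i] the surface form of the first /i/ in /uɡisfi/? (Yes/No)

/i/ (between /ɡ/ and /s/): rule 1 targets it, but not before a nasal consonant → unchanged [i].
The actual realization is [i], which matches [i].

Yes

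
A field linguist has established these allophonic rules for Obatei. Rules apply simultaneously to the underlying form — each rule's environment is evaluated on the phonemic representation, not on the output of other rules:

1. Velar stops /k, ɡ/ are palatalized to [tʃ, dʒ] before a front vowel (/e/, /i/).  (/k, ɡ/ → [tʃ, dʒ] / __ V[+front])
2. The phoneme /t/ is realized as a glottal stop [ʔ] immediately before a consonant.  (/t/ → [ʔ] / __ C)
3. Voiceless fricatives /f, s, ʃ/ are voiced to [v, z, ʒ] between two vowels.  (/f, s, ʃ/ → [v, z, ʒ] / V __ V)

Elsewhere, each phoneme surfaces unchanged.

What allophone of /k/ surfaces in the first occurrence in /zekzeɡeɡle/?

[k]

/k/ — between /e/ and /z/; rule 1 does not apply here → [k].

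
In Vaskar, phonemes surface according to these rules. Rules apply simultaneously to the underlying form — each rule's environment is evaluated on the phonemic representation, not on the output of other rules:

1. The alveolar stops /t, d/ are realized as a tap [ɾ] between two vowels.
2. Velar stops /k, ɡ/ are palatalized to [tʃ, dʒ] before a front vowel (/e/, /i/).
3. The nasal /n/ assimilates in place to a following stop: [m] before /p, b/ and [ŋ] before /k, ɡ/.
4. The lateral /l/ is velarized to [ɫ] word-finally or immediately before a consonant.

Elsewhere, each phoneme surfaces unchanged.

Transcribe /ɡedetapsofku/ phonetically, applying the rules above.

Rule 2 applies to /ɡ/ (word-initial: before a front vowel) → [dʒ].
/e/ (between /ɡ/ and /d/): no rule targets it → [e].
/d/ (between /e/ and /e/): between two vowels, so rule 1 applies → [ɾ].
/e/ (between /d/ and /t/): no rule targets it → [e].
/t/ (between /e/ and /a/) occurs between two vowels → [ɾ] by rule 1.
/a/ — not in any rule's target class → [a].
/p/ (between /a/ and /s/) is unaffected → [p].
/s/ (between /p/ and /o/): no rule targets it → [s].
/o/ (between /s/ and /f/) is unaffected → [o].
/f/ (between /o/ and /k/): no rule targets it → [f].
/k/ (between /f/ and /u/) is in the target of rule 2 but the environment (before a front vowel) is not met → [k].
/u/ stays [u].

[dʒeɾeɾapsofku]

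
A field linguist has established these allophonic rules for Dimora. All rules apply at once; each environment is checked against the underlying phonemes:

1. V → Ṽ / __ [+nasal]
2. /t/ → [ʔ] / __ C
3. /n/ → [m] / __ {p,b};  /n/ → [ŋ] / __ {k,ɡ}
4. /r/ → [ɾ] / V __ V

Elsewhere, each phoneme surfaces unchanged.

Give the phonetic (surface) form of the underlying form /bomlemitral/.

/o/ (between /b/ and /m/): before a nasal consonant, so rule 1 applies → [õ].
Rule 1 applies to /e/ (between /l/ and /m/: before a nasal consonant) → [ẽ].
/i/ (between /m/ and /t/) fails the environment for rule 1, so it stays [i].
/t/ meets the environment for rule 2 (immediately before a consonant) → [ʔ].
/r/ (between /t/ and /a/): rule 4 targets it, but not between two vowels → unchanged [r].
/a/ (between /r/ and /l/): rule 1 targets it, but not before a nasal consonant → unchanged [a].

[bõmlẽmiʔral]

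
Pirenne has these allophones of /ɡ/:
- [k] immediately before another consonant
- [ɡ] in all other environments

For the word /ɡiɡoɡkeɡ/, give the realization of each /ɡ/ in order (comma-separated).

Occurrence 1 (position 1): no conditioning environment matches → elsewhere allophone [ɡ].
Occurrence 2 (position 3): no conditioning environment matches → elsewhere allophone [ɡ].
Occurrence 3 (position 5): immediately before another consonant → [k].
Occurrence 4 (position 8): no conditioning environment matches → elsewhere allophone [ɡ].

[ɡ], [ɡ], [k], [ɡ]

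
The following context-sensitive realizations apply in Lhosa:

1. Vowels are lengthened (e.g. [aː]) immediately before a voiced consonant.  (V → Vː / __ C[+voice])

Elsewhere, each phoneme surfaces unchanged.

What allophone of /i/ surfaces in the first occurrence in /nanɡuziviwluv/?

/i/ meets the environment for rule 1 (before a voiced consonant) → [iː].

[iː]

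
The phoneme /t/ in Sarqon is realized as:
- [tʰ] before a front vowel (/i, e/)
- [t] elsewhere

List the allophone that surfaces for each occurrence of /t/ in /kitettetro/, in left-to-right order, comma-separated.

Occurrence 1 (position 3): before a front vowel (/i, e/) → [tʰ].
Occurrence 2 (position 5): no conditioning environment matches → elsewhere allophone [t].
Occurrence 3 (position 6): before a front vowel (/i, e/) → [tʰ].
Occurrence 4 (position 8): no conditioning environment matches → elsewhere allophone [t].

[tʰ], [t], [tʰ], [t]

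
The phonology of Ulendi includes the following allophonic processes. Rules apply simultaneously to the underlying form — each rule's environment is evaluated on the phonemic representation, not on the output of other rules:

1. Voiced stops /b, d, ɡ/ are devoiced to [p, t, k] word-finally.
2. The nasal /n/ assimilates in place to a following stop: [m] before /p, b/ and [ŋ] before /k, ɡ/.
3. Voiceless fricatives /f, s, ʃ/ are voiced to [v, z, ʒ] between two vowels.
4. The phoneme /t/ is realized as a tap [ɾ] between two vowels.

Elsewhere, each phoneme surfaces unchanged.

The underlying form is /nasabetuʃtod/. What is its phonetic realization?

[nazabeɾuʃtot]

/n/ (word-initial): rule 2 targets it, but not before a labial or velar stop → unchanged [n].
Rule 3 applies to /s/ (between /a/ and /a/: between two vowels) → [z].
/b/ — between /a/ and /e/; rule 1 does not apply here → [b].
Rule 4 applies to /t/ (between /e/ and /u/: between two vowels) → [ɾ].
/ʃ/ (between /u/ and /t/) fails the environment for rule 3, so it stays [ʃ].
/t/ — between /ʃ/ and /o/; rule 4 does not apply here → [t].
/d/ (word-final) occurs word-finally → [t] by rule 1.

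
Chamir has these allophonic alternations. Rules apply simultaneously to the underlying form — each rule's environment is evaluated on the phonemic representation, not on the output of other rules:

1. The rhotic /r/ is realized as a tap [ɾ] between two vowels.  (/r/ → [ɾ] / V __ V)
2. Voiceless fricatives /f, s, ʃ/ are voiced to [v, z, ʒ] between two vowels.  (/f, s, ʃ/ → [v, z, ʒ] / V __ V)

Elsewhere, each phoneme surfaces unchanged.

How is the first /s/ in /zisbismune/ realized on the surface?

/s/ (between /i/ and /b/): rule 2 targets it, but not between two vowels → unchanged [s].

[s]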